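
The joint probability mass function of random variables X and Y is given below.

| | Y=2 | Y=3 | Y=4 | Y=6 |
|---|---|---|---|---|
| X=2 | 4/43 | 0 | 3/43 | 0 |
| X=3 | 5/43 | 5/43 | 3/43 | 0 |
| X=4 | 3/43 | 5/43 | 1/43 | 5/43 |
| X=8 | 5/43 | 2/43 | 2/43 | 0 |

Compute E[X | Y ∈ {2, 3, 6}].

P(Y ∈ {2, 3, 6}) = 34/43.
Σ X·P over the event = 2·(4/43) + 3·(5/43) + 3·(5/43) + 4·(3/43) + 4·(5/43) + 4·(5/43) + 8·(5/43) + 8·(2/43) = 146/43.
E[X | Y ∈ {2, 3, 6}] = (146/43) / (34/43) = 73/17.

73/17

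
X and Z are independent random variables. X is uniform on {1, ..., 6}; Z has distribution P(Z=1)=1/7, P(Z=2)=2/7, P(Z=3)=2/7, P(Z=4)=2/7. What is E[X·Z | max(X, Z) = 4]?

P(max(X, Z) = 4) = 13/42.
Summing XZ·P(x,y) over outcomes with max(X, Z) = 4 gives 62/21.
E[X·Z | max(X, Z) = 4] = (62/21) / (13/42) = 124/13.

124/13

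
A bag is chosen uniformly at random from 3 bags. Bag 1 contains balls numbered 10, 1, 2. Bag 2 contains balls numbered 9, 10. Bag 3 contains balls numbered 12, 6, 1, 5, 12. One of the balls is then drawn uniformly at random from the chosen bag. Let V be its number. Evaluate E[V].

E[V | bag 1] = (10+1+2)/3 = 13/3.
E[V | bag 2] = (9+10)/2 = 19/2.
E[V | bag 3] = (12+6+1+5+12)/5 = 36/5.
By the law of total expectation,
E[V] = (1/3)·(13/3) + (1/3)·(19/2) + (1/3)·(36/5) = 631/90.

631/90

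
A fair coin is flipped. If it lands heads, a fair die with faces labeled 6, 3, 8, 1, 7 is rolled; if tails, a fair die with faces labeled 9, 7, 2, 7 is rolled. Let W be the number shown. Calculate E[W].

45/8

E[W | heads] = (6+3+8+1+7)/5 = 5.
E[W | tails] = (9+7+2+7)/4 = 25/4.
E[W] = (1/2)·(5) + (1/2)·(25/4) = 45/8.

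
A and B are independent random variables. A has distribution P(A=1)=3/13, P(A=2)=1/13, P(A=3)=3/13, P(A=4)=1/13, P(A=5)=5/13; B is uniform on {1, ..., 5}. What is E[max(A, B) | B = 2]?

P(B = 2) = 1/5.
Summing max(A,B)·P(x,y) over outcomes with B = 2 gives 46/65.
E[max(A, B) | B = 2] = (46/65) / (1/5) = 46/13.

46/13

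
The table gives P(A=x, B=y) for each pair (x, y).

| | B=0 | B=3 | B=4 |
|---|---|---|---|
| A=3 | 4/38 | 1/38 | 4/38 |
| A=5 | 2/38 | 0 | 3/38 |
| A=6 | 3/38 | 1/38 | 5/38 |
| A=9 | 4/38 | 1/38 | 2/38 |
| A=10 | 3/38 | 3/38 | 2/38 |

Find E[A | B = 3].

8

P(B = 3) = 3/19.
Summing A·P(A=x,B=y) over the conditioning event gives 24/19.
E[A | B = 3] = (24/19) / (3/19) = 8.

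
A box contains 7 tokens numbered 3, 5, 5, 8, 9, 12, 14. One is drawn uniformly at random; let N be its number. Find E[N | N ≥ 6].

P(N ≥ 6) = 4/7.
Σ over the event: 8·1/7 + 9·1/7 + 12·1/7 + 14·1/7 = 43/7.
E[N | N ≥ 6] = (43/7) / (4/7) = 43/4.

43/4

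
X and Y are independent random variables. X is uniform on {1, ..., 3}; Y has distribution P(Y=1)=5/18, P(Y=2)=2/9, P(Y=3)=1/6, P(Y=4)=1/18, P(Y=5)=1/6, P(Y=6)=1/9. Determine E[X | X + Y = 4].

13/6

P(X + Y = 4) = 2/9.
Summing X·P(x,y) over outcomes with X + Y = 4 gives 13/27.
E[X | X + Y = 4] = (13/27) / (2/9) = 13/6.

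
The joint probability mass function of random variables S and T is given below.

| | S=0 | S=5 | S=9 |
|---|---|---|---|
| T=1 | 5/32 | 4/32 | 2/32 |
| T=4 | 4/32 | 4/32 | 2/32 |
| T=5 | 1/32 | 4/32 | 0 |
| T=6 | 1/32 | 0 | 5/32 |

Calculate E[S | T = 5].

4

P(T = 5) = 5/32.
Σ S·P over the event = 0·(1/32) + 5·(4/32) = 5/8.
E[S | T = 5] = (5/8) / (5/32) = 4.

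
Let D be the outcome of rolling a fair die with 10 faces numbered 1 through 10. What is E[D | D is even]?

Given D is even, D is equally likely to be any of {2, 4, 6, 8, 10}.
E[D | D is even] = (2 + 4 + 6 + 8 + 10) / 5 = 6.

6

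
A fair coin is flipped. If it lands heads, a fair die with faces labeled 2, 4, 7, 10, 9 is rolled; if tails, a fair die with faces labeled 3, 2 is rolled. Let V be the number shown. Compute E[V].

E[V | heads] = (2+4+7+10+9)/5 = 32/5.
E[V | tails] = (3+2)/2 = 5/2.
E[V] = (1/2)·(32/5) + (1/2)·(5/2) = 89/20.

89/20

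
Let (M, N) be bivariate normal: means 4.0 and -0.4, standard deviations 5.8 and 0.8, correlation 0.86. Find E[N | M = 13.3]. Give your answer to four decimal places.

0.7032

For a bivariate normal, E[N | M=x] = μ_N + ρ·(σ_N/σ_M)·(x − μ_M).
E[N | M=13.3] = -0.4 + (0.86)·(0.8/5.8)·(13.3 − (4.0)) = -0.4 + (0.11862)·(9.3) = 0.7032.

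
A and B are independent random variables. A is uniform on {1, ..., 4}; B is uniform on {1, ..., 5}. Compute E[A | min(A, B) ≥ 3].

7/2

P(min(A, B) ≥ 3) = 3/10.
Summing A·P(x,y) over outcomes with min(A, B) ≥ 3 gives 21/20.
E[A | min(A, B) ≥ 3] = (21/20) / (3/10) = 7/2.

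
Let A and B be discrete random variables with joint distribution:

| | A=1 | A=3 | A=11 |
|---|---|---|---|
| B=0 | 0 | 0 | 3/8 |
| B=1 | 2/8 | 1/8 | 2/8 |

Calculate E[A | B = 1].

P(B = 1) = 5/8.
Summing A·P(A=x,B=y) over the conditioning event gives 27/8.
E[A | B = 1] = (27/8) / (5/8) = 27/5.

27/5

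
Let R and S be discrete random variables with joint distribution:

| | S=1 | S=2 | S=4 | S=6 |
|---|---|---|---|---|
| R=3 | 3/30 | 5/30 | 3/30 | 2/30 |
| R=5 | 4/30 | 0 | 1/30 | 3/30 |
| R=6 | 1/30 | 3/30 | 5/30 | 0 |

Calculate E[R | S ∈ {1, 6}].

56/13

P(S ∈ {1, 6}) = 13/30.
Σ R·P over the event = 3·(3/30) + 3·(2/30) + 5·(4/30) + 5·(3/30) + 6·(1/30) = 28/15.
E[R | S ∈ {1, 6}] = (28/15) / (13/30) = 56/13.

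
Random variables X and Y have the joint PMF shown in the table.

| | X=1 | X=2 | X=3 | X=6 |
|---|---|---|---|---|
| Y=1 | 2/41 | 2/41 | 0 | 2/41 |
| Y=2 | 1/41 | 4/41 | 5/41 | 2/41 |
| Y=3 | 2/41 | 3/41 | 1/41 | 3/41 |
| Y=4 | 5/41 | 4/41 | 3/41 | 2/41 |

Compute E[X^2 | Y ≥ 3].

P(Y ≥ 3) = 23/41.
Σ X^2·P over the event = 1·(2/41) + 1·(5/41) + 4·(3/41) + 4·(4/41) + 9·(1/41) + 9·(3/41) + 36·(3/41) + 36·(2/41) = 251/41.
E[X^2 | Y ≥ 3] = (251/41) / (23/41) = 251/23.

251/23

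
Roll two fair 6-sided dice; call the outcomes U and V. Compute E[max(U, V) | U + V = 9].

11/2

Outcomes with U + V = 9: (3,6), (4,5), (5,4), (6,3), each with probability 1/36.
E[max(U, V) | U + V = 9] = (6 + 5 + 5 + 6) / 4 = 11/2.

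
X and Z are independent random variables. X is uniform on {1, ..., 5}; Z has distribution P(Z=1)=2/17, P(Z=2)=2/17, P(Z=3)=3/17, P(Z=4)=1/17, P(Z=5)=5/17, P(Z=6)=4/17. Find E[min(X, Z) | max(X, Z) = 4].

25/11

P(max(X, Z) = 4) = 11/85.
Summing min(X,Z)·P(x,y) over outcomes with max(X, Z) = 4 gives 5/17.
E[min(X, Z) | max(X, Z) = 4] = (5/17) / (11/85) = 25/11.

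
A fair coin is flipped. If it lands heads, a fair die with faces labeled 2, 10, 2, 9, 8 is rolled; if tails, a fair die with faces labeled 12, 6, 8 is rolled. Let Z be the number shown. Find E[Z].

E[Z | heads] = (2+10+2+9+8)/5 = 31/5.
E[Z | tails] = (12+6+8)/3 = 26/3.
E[Z] = (1/2)·(31/5) + (1/2)·(26/3) = 223/30.

223/30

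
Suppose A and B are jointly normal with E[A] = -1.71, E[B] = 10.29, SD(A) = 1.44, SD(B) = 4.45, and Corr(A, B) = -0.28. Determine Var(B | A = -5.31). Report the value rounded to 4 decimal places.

18.2500

The conditional variance in a bivariate normal is σ_B²(1 − ρ²), independent of x.
Var(B | A=-5.31) = (4.45)²·(1 − (-0.28)²) = 19.8025·0.9216 = 18.2500.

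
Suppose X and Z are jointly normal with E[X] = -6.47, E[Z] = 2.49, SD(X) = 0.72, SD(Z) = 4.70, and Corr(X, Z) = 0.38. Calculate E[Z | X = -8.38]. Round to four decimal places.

-2.2479

E[Z | X=x] = μ_Z + ρ(σ_Z/σ_X)(x − μ_X) for jointly normal variables.
E[Z | X=-8.38] = 2.49 + (0.38)·(4.70/0.72)·(-8.38 − (-6.47)) = 2.49 + (2.4806)·(-1.91) = -2.2479.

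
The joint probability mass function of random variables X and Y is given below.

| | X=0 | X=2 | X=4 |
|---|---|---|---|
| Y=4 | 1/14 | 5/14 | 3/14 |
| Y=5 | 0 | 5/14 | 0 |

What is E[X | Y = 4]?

22/9

P(Y = 4) = 9/14.
Σ X·P over the event = 0·(1/14) + 2·(5/14) + 4·(3/14) = 11/7.
E[X | Y = 4] = (11/7) / (9/14) = 22/9.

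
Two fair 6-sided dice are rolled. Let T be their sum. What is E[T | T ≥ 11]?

P(T ≥ 11) = 1/12.
Σ over the event: 11·1/18 + 12·1/36 = 17/18.
E[T | T ≥ 11] = (17/18) / (1/12) = 34/3.

34/3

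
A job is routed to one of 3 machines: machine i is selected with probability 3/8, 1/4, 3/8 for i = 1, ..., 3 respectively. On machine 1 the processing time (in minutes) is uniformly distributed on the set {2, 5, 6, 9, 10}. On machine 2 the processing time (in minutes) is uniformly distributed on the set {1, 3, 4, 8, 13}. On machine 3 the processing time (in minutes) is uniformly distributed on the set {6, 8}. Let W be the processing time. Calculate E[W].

259/40

E[W | machine 1] = (2+5+6+9+10)/5 = 32/5.
E[W | machine 2] = (1+3+4+8+13)/5 = 29/5.
E[W | machine 3] = (6+8)/2 = 7.
E[W] = (3/8)·(32/5) + (1/4)·(29/5) + (3/8)·(7) = 259/40.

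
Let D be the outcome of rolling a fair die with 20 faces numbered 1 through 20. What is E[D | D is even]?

Given D is even, D is equally likely to be any of {2, 4, 6, 8, 10, 12, 14, 16, 18, 20}.
E[D | D is even] = (2 + 4 + 6 + 8 + 10 + 12 + 14 + 16 + 18 + 20) / 10 = 11.

11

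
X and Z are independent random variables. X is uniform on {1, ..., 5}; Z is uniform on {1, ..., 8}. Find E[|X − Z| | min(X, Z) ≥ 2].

P(min(X, Z) ≥ 2) = 7/10.
Summing |X−Z|·P(x,y) over outcomes with min(X, Z) ≥ 2 gives 31/20.
E[|X − Z| | min(X, Z) ≥ 2] = (31/20) / (7/10) = 31/14.

31/14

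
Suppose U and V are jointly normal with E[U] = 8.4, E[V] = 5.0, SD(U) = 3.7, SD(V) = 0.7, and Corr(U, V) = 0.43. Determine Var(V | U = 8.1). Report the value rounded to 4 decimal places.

Var(V | U=x) = (1 − ρ²)·σ_V².
Var(V | U=8.1) = (0.7)²·(1 − (0.43)²) = 0.49·0.8151 = 0.3994.

0.3994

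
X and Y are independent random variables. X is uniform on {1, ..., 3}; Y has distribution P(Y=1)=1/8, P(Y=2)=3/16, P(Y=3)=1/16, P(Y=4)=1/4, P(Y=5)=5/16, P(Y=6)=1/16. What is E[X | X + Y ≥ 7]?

P(X + Y ≥ 7) = 17/48.
Summing X·P(x,y) over outcomes with X + Y ≥ 7 gives 43/48.
E[X | X + Y ≥ 7] = (43/48) / (17/48) = 43/17.

43/17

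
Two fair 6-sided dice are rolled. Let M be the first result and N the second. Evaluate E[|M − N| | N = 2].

11/6

Outcomes with N = 2: (1,2), (2,2), (3,2), (4,2), (5,2), (6,2), each with probability 1/36.
E[|M − N| | N = 2] = (1 + 0 + 1 + 2 + 3 + 4) / 6 = 11/6.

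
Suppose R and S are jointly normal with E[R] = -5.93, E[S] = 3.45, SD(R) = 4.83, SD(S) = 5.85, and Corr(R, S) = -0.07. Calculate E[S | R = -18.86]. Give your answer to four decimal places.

The regression of S on R has slope ρ·σ_S/σ_R and passes through (μ_R, μ_S).
E[S | R=-18.86] = 3.45 + (-0.07)·(5.85/4.83)·(-18.86 − (-5.93)) = 3.45 + (-0.084783)·(-12.93) = 4.5462.

4.5462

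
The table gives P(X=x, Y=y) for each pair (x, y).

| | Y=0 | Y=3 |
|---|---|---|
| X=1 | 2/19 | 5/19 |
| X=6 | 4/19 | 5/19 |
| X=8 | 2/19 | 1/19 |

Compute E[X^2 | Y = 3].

P(Y = 3) = 11/19.
Σ X^2·P over the event = 1·(5/19) + 36·(5/19) + 64·(1/19) = 249/19.
E[X^2 | Y = 3] = (249/19) / (11/19) = 249/11.

249/11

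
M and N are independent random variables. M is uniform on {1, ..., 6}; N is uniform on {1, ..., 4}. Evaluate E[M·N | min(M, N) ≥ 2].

12

P(min(M, N) ≥ 2) = 5/8.
Summing MN·P(x,y) over outcomes with min(M, N) ≥ 2 gives 15/2.
E[M·N | min(M, N) ≥ 2] = (15/2) / (5/8) = 12.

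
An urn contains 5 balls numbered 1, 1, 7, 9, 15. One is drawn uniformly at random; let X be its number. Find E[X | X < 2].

P(X < 2) = 2/5.
Σ over the event: 1·2/5 = 2/5.
E[X | X < 2] = (2/5) / (2/5) = 1.

1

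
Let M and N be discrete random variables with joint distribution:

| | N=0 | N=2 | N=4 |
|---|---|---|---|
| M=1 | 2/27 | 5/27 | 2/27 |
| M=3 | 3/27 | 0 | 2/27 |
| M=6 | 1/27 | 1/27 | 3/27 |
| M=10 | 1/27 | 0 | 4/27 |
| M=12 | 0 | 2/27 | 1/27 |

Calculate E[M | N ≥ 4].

13/2

P(N ≥ 4) = 4/9.
Σ M·P over the event = 1·(2/27) + 3·(2/27) + 6·(3/27) + 10·(4/27) + 12·(1/27) = 26/9.
E[M | N ≥ 4] = (26/9) / (4/9) = 13/2.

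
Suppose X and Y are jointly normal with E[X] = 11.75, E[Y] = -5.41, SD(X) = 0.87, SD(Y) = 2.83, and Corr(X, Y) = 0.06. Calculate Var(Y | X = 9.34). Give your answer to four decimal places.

The conditional variance in a bivariate normal is σ_Y²(1 − ρ²), independent of x.
Var(Y | X=9.34) = (2.83)²·(1 − (0.06)²) = 8.0089·0.9964 = 7.9801.

7.9801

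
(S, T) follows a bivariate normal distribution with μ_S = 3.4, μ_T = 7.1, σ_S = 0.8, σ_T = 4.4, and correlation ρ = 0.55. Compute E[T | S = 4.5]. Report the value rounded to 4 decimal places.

For a bivariate normal, E[T | S=x] = μ_T + ρ·(σ_T/σ_S)·(x − μ_S).
E[T | S=4.5] = 7.1 + (0.55)·(4.4/0.8)·(4.5 − (3.4)) = 7.1 + (3.025)·(1.1) = 10.4275.

10.4275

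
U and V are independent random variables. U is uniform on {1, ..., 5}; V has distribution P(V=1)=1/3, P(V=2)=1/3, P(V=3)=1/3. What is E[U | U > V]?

P(U > V) = 3/5.
Summing U·P(x,y) over outcomes with U > V gives 7/3.
E[U | U > V] = (7/3) / (3/5) = 35/9.

35/9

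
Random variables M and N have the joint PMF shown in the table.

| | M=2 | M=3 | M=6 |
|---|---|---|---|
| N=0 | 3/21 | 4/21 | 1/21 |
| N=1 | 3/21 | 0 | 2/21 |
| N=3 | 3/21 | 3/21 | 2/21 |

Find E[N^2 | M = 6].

P(M = 6) = 5/21.
Σ N^2·P over the event = 0·(1/21) + 1·(2/21) + 9·(2/21) = 20/21.
E[N^2 | M = 6] = (20/21) / (5/21) = 4.

4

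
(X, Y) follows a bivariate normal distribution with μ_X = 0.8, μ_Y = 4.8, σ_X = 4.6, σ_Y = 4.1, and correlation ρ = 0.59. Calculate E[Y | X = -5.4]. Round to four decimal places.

1.5396

E[Y | X=x] = μ_Y + ρ(σ_Y/σ_X)(x − μ_X) for jointly normal variables.
E[Y | X=-5.4] = 4.8 + (0.59)·(4.1/4.6)·(-5.4 − (0.8)) = 4.8 + (0.52587)·(-6.2) = 1.5396.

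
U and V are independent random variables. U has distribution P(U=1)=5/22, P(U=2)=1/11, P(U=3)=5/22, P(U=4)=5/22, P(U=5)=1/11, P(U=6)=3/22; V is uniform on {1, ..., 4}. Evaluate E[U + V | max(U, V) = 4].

P(max(U, V) = 4) = 4/11.
Summing (U+V)·P(x,y) over outcomes with max(U, V) = 4 gives 101/44.
E[U + V | max(U, V) = 4] = (101/44) / (4/11) = 101/16.

101/16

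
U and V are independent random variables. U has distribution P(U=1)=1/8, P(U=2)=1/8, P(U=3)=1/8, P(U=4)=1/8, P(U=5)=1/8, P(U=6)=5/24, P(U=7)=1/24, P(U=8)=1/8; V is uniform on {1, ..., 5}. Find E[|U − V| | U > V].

P(U > V) = 5/8.
Summing |U−V|·P(x,y) over outcomes with U > V gives 23/12.
E[|U − V| | U > V] = (23/12) / (5/8) = 46/15.

46/15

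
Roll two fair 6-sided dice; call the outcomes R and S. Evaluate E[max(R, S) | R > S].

P(R > S) = 5/12.
Summing max(R,S)·P(x,y) over outcomes with R > S gives 35/18.
E[max(R, S) | R > S] = (35/18) / (5/12) = 14/3.

14/3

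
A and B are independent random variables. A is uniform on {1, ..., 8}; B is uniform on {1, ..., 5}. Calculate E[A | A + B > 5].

16/3

P(A + B > 5) = 3/4.
Summing A·P(x,y) over outcomes with A + B > 5 gives 4.
E[A | A + B > 5] = (4) / (3/4) = 16/3.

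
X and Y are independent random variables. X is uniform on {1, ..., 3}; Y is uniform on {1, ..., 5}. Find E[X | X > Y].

8/3

Outcomes with X > Y: (2,1), (3,1), (3,2), each with probability 1/15.
E[X | X > Y] = (2 + 3 + 3) / 3 = 8/3.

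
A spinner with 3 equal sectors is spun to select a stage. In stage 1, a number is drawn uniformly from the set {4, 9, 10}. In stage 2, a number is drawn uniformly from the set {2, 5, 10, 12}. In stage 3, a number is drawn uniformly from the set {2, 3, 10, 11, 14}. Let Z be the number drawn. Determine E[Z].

E[Z | stage 1] = (4+9+10)/3 = 23/3.
E[Z | stage 2] = (2+5+10+12)/4 = 29/4.
E[Z | stage 3] = (2+3+10+11+14)/5 = 8.
By the law of total expectation,
E[Z] = (1/3)·(23/3) + (1/3)·(29/4) + (1/3)·(8) = 275/36.

275/36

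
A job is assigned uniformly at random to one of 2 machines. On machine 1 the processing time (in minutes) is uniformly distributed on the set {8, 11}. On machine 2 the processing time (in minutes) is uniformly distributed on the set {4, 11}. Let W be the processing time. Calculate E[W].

17/2

E[W | machine 1] = (8+11)/2 = 19/2.
E[W | machine 2] = (4+11)/2 = 15/2.
By the law of total expectation,
E[W] = (1/2)·(19/2) + (1/2)·(15/2) = 17/2.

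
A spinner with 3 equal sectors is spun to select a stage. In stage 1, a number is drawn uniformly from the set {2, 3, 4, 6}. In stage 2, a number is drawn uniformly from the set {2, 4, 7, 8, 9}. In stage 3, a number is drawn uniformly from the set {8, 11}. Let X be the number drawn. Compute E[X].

E[X | stage 1] = (2+3+4+6)/4 = 15/4.
E[X | stage 2] = (2+4+7+8+9)/5 = 6.
E[X | stage 3] = (8+11)/2 = 19/2.
By the law of total expectation,
E[X] = (1/3)·(15/4) + (1/3)·(6) + (1/3)·(19/2) = 77/12.

77/12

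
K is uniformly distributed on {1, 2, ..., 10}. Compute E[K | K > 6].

Given K > 6, K is equally likely to be any of {7, 8, 9, 10}.
E[K | K > 6] = (7 + 8 + 9 + 10) / 4 = 17/2.

17/2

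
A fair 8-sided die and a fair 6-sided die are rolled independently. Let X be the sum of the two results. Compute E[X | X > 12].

40/3

P(X > 12) = 1/16.
Σ over the event: 13·1/24 + 14·1/48 = 5/6.
E[X | X > 12] = (5/6) / (1/16) = 40/3.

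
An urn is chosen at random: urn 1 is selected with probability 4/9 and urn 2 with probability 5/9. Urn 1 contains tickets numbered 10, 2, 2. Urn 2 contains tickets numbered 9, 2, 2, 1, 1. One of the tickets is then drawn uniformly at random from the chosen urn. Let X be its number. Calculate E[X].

E[X | urn 1] = (10+2+2)/3 = 14/3.
E[X | urn 2] = (9+2+2+1+1)/5 = 3.
E[X] = (4/9)·(14/3) + (5/9)·(3) = 101/27.

101/27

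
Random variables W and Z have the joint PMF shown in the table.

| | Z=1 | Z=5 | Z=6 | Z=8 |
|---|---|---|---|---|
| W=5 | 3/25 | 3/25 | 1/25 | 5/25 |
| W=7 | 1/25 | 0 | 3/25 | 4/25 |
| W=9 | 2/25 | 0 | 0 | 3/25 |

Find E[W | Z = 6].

P(Z = 6) = 4/25.
Σ W·P over the event = 5·(1/25) + 7·(3/25) = 26/25.
E[W | Z = 6] = (26/25) / (4/25) = 13/2.

13/2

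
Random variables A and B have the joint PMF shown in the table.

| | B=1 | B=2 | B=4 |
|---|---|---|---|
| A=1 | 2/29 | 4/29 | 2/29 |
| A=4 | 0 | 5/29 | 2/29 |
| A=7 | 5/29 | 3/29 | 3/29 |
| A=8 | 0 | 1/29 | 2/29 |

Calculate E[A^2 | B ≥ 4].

P(B ≥ 4) = 9/29.
Σ A^2·P over the event = 1·(2/29) + 16·(2/29) + 49·(3/29) + 64·(2/29) = 309/29.
E[A^2 | B ≥ 4] = (309/29) / (9/29) = 103/3.

103/3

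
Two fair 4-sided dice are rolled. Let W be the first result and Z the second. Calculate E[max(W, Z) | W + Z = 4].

8/3

Outcomes with W + Z = 4: (1,3), (2,2), (3,1), each with probability 1/16.
E[max(W, Z) | W + Z = 4] = (3 + 2 + 3) / 3 = 8/3.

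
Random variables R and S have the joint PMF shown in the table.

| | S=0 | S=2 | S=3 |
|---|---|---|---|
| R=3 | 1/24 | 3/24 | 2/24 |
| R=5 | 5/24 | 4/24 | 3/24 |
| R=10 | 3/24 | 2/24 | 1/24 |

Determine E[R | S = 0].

P(S = 0) = 3/8.
Σ R·P over the event = 3·(1/24) + 5·(5/24) + 10·(3/24) = 29/12.
E[R | S = 0] = (29/12) / (3/8) = 58/9.

58/9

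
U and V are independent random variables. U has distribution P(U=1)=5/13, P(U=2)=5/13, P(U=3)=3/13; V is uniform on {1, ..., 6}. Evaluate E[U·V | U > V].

37/11

P(U > V) = 11/78.
Summing UV·P(x,y) over outcomes with U > V gives 37/78.
E[U·V | U > V] = (37/78) / (11/78) = 37/11.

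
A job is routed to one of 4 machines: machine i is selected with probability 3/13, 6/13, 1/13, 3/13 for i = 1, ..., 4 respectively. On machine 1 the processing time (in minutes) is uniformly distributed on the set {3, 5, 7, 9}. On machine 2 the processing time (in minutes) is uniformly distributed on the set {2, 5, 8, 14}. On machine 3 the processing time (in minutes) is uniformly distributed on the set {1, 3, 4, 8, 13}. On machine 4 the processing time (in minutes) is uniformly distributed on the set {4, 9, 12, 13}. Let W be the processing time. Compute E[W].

E[W | machine 1] = (3+5+7+9)/4 = 6.
E[W | machine 2] = (2+5+8+14)/4 = 29/4.
E[W | machine 3] = (1+3+4+8+13)/5 = 29/5.
E[W | machine 4] = (4+9+12+13)/4 = 19/2.
By the law of total expectation,
E[W] = (3/13)·(6) + (6/13)·(29/4) + (1/13)·(29/5) + (3/13)·(19/2) = 479/65.

479/65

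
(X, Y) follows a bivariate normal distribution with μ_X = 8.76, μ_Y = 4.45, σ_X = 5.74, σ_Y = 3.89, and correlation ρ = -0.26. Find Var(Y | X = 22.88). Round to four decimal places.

14.1092

The conditional variance in a bivariate normal is σ_Y²(1 − ρ²), independent of x.
Var(Y | X=22.88) = (3.89)²·(1 − (-0.26)²) = 15.1321·0.9324 = 14.1092.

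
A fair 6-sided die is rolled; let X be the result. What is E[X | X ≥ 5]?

11/2

Given X ≥ 5, X is equally likely to be any of {5, 6}.
E[X | X ≥ 5] = (5 + 6) / 2 = 11/2.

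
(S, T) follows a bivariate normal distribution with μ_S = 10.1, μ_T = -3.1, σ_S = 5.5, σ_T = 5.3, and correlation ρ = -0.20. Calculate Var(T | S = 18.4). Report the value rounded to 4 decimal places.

Var(T | S=x) = (1 − ρ²)·σ_T².
Var(T | S=18.4) = (5.3)²·(1 − (-0.20)²) = 28.09·0.96 = 26.9664.

26.9664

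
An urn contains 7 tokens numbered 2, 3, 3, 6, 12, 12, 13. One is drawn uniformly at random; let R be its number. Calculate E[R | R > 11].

P(R > 11) = 3/7.
Σ over the event: 12·2/7 + 13·1/7 = 37/7.
E[R | R > 11] = (37/7) / (3/7) = 37/3.

37/3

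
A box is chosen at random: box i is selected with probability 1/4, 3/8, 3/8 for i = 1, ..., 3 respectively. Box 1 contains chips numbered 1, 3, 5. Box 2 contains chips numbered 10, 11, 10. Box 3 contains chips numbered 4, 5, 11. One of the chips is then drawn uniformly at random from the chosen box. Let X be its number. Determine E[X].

57/8

E[X | box 1] = (1+3+5)/3 = 3.
E[X | box 2] = (10+11+10)/3 = 31/3.
E[X | box 3] = (4+5+11)/3 = 20/3.
E[X] = (1/4)·(3) + (3/8)·(31/3) + (3/8)·(20/3) = 57/8.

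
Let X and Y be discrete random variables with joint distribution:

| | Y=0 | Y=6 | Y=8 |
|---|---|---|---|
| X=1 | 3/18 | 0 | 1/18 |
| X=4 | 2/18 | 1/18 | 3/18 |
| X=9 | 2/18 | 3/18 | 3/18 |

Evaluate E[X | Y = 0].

29/7

P(Y = 0) = 7/18.
Σ X·P over the event = 1·(3/18) + 4·(2/18) + 9·(2/18) = 29/18.
E[X | Y = 0] = (29/18) / (7/18) = 29/7.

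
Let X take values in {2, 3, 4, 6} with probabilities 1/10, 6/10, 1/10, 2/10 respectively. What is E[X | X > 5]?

P(X > 5) = 1/5.
Σ over the event: 6·1/5 = 6/5.
E[X | X > 5] = (6/5) / (1/5) = 6.

6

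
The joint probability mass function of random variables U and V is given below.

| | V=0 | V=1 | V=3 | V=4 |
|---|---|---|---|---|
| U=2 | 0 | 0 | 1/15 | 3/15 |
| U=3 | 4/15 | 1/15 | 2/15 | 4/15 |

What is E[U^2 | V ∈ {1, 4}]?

57/8

P(V ∈ {1, 4}) = 8/15.
Σ U^2·P over the event = 4·(3/15) + 9·(1/15) + 9·(4/15) = 19/5.
E[U^2 | V ∈ {1, 4}] = (19/5) / (8/15) = 57/8.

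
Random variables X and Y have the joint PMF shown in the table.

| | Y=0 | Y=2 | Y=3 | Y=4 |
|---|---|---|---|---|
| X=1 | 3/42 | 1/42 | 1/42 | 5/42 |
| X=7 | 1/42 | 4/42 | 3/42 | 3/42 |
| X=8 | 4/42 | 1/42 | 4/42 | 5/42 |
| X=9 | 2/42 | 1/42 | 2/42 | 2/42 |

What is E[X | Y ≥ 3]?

P(Y ≥ 3) = 25/42.
Σ X·P over the event = 1·(1/42) + 1·(5/42) + 7·(3/42) + 7·(3/42) + 8·(4/42) + 8·(5/42) + 9·(2/42) + 9·(2/42) = 26/7.
E[X | Y ≥ 3] = (26/7) / (25/42) = 156/25.

156/25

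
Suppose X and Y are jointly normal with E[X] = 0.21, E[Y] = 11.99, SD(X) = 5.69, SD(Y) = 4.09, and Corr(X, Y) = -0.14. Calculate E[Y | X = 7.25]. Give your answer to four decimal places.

11.2815

The regression of Y on X has slope ρ·σ_Y/σ_X and passes through (μ_X, μ_Y).
E[Y | X=7.25] = 11.99 + (-0.14)·(4.09/5.69)·(7.25 − (0.21)) = 11.99 + (-0.100633)·(7.04) = 11.2815.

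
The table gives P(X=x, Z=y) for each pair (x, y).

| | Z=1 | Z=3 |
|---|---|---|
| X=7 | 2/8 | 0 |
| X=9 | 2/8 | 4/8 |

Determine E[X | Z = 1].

8

P(Z = 1) = 1/2.
Summing X·P(X=x,Z=y) over the conditioning event gives 4.
E[X | Z = 1] = (4) / (1/2) = 8.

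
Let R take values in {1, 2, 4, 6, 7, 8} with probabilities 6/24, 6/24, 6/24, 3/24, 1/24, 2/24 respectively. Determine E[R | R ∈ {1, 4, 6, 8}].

P(R ∈ {1, 4, 6, 8}) = 17/24.
Σ over the event: 1·1/4 + 4·1/4 + 6·1/8 + 8·1/12 = 8/3.
E[R | R ∈ {1, 4, 6, 8}] = (8/3) / (17/24) = 64/17.

64/17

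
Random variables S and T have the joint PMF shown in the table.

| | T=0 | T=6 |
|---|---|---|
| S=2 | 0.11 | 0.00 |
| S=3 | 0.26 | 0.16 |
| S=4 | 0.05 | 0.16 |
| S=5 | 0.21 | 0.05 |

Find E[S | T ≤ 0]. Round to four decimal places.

3.5714

P(T ≤ 0) = 0.63.
Σ S·P over the event = 2·(0.11) + 3·(0.26) + 4·(0.05) + 5·(0.21) = 2.25.
E[S | T ≤ 0] = (2.25) / (0.63) = 3.5714.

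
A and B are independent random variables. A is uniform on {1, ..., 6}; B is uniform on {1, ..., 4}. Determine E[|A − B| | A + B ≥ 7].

11/5

Outcomes with A + B ≥ 7: (3,4), (4,3), (4,4), (5,2), (5,3), (5,4), (6,1), (6,2), (6,3), (6,4), each with probability 1/24.
E[|A − B| | A + B ≥ 7] = (1 + 1 + 0 + 3 + 2 + 1 + 5 + 4 + 3 + 2) / 10 = 11/5.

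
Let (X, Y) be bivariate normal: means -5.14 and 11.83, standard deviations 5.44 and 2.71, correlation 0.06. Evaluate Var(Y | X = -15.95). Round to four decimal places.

7.3177

Var(Y | X=x) = (1 − ρ²)·σ_Y².
Var(Y | X=-15.95) = (2.71)²·(1 − (0.06)²) = 7.3441·0.9964 = 7.3177.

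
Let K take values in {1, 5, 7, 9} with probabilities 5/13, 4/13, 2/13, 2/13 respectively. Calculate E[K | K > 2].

P(K > 2) = 8/13.
Σ over the event: 5·4/13 + 7·2/13 + 9·2/13 = 4.
E[K | K > 2] = (4) / (8/13) = 13/2.

13/2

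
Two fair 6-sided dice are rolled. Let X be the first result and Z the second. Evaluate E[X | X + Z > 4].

P(X + Z > 4) = 5/6.
Summing X·P(x,y) over outcomes with X + Z > 4 gives 29/9.
E[X | X + Z > 4] = (29/9) / (5/6) = 58/15.

58/15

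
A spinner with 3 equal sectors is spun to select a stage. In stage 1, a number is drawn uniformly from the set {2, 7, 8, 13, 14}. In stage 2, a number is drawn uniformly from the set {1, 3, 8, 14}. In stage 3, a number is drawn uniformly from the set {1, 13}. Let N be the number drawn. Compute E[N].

E[N | stage 1] = (2+7+8+13+14)/5 = 44/5.
E[N | stage 2] = (1+3+8+14)/4 = 13/2.
E[N | stage 3] = (1+13)/2 = 7.
E[N] = (1/3)·(44/5) + (1/3)·(13/2) + (1/3)·(7) = 223/30.

223/30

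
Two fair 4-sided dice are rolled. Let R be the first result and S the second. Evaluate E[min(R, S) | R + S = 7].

P(R + S = 7) = 1/8.
Summing min(R,S)·P(x,y) over outcomes with R + S = 7 gives 3/8.
E[min(R, S) | R + S = 7] = (3/8) / (1/8) = 3.

3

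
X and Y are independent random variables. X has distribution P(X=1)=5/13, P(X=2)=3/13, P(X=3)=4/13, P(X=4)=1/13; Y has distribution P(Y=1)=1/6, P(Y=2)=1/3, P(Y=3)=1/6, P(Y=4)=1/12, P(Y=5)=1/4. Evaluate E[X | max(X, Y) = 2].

28/19

P(max(X, Y) = 2) = 19/78.
Summing X·P(x,y) over outcomes with max(X, Y) = 2 gives 14/39.
E[X | max(X, Y) = 2] = (14/39) / (19/78) = 28/19.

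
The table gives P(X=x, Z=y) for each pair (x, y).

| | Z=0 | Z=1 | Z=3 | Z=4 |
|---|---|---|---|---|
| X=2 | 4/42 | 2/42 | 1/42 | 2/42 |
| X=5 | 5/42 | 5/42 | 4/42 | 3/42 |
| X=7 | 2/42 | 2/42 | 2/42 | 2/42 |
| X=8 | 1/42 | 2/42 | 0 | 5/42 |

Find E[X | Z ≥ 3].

P(Z ≥ 3) = 19/42.
Summing X·P(X=x,Z=y) over the conditioning event gives 109/42.
E[X | Z ≥ 3] = (109/42) / (19/42) = 109/19.

109/19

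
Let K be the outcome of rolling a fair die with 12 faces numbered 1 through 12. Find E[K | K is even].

Given K is even, K is equally likely to be any of {2, 4, 6, 8, 10, 12}.
E[K | K is even] = (2 + 4 + 6 + 8 + 10 + 12) / 6 = 7.

7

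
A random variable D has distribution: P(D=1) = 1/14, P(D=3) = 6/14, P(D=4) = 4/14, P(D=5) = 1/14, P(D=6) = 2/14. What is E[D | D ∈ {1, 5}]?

3

P(D ∈ {1, 5}) = 1/7.
Σ over the event: 1·1/14 + 5·1/14 = 3/7.
E[D | D ∈ {1, 5}] = (3/7) / (1/7) = 3.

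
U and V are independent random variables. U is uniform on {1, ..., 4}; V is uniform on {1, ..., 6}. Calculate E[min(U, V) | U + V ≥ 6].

P(U + V ≥ 6) = 7/12.
Summing min(U,V)·P(x,y) over outcomes with U + V ≥ 6 gives 37/24.
E[min(U, V) | U + V ≥ 6] = (37/24) / (7/12) = 37/14.

37/14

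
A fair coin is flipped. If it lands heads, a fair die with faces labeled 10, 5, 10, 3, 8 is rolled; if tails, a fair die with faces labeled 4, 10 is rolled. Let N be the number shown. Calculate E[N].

71/10

E[N | heads] = (10+5+10+3+8)/5 = 36/5.
E[N | tails] = (4+10)/2 = 7.
E[N] = (1/2)·(36/5) + (1/2)·(7) = 71/10.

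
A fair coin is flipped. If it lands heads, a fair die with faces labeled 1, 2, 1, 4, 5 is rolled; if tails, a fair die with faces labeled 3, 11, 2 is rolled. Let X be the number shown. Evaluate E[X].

119/30

E[X | heads] = (1+2+1+4+5)/5 = 13/5.
E[X | tails] = (3+11+2)/3 = 16/3.
By the law of total expectation,
E[X] = (1/2)·(13/5) + (1/2)·(16/3) = 119/30.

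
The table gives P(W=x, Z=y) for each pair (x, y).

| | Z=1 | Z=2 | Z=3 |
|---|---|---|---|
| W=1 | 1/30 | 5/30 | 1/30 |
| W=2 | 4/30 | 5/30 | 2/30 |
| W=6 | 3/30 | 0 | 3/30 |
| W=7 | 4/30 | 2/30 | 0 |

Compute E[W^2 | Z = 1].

107/4

P(Z = 1) = 2/5.
Summing W^2·P(W=x,Z=y) over the conditioning event gives 107/10.
E[W^2 | Z = 1] = (107/10) / (2/5) = 107/4.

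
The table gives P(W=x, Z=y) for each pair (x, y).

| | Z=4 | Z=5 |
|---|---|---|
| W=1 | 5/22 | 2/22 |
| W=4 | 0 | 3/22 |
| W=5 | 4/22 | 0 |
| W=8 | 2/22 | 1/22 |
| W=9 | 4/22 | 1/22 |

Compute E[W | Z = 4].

77/15

P(Z = 4) = 15/22.
Σ W·P over the event = 1·(5/22) + 5·(4/22) + 8·(2/22) + 9·(4/22) = 7/2.
E[W | Z = 4] = (7/2) / (15/22) = 77/15.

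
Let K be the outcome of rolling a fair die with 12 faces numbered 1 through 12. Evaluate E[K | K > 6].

Given K > 6, K is equally likely to be any of {7, 8, 9, 10, 11, 12}.
E[K | K > 6] = (7 + 8 + 9 + 10 + 11 + 12) / 6 = 19/2.

19/2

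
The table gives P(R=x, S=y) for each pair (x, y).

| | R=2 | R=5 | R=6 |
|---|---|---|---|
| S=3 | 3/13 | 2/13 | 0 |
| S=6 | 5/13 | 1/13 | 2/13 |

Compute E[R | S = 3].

16/5

P(S = 3) = 5/13.
Σ R·P over the event = 2·(3/13) + 5·(2/13) = 16/13.
E[R | S = 3] = (16/13) / (5/13) = 16/5.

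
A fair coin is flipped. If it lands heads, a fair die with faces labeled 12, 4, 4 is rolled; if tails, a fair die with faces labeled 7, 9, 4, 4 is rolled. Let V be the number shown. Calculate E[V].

E[V | heads] = (12+4+4)/3 = 20/3.
E[V | tails] = (7+9+4+4)/4 = 6.
E[V] = (1/2)·(20/3) + (1/2)·(6) = 19/3.

19/3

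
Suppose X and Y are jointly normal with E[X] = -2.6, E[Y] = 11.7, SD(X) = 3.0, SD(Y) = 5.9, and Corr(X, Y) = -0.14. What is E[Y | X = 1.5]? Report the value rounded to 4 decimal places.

For a bivariate normal, E[Y | X=x] = μ_Y + ρ·(σ_Y/σ_X)·(x − μ_X).
E[Y | X=1.5] = 11.7 + (-0.14)·(5.9/3.0)·(1.5 − (-2.6)) = 11.7 + (-0.27533)·(4.1) = 10.5711.

10.5711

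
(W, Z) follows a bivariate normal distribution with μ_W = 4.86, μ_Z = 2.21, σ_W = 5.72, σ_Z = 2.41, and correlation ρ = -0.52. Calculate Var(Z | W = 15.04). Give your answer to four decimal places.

For a bivariate normal, Var(Z | W=x) = σ_Z²(1 − ρ²).
Var(Z | W=15.04) = (2.41)²·(1 − (-0.52)²) = 5.8081·0.7296 = 4.2376.

4.2376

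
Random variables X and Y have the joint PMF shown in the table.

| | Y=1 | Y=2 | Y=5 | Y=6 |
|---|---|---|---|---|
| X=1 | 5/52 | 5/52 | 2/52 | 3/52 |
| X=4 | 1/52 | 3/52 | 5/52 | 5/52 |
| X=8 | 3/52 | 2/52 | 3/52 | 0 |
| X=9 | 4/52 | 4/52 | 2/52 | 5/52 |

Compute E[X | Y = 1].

69/13

P(Y = 1) = 1/4.
Σ X·P over the event = 1·(5/52) + 4·(1/52) + 8·(3/52) + 9·(4/52) = 69/52.
E[X | Y = 1] = (69/52) / (1/4) = 69/13.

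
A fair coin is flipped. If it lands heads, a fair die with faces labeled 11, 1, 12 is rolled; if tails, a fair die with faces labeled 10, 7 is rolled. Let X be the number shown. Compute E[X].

E[X | heads] = (11+1+12)/3 = 8.
E[X | tails] = (10+7)/2 = 17/2.
By the law of total expectation,
E[X] = (1/2)·(8) + (1/2)·(17/2) = 33/4.

33/4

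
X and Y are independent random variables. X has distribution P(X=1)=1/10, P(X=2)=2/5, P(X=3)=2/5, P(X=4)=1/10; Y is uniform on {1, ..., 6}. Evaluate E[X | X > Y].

P(X > Y) = 1/4.
Summing X·P(x,y) over outcomes with X > Y gives 11/15.
E[X | X > Y] = (11/15) / (1/4) = 44/15.

44/15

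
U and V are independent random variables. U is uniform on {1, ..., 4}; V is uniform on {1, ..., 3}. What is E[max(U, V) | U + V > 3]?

29/9

Outcomes with U + V > 3: (1,3), (2,2), (2,3), (3,1), (3,2), (3,3), (4,1), (4,2), (4,3), each with probability 1/12.
E[max(U, V) | U + V > 3] = (3 + 2 + 3 + 3 + 3 + 3 + 4 + 4 + 4) / 9 = 29/9.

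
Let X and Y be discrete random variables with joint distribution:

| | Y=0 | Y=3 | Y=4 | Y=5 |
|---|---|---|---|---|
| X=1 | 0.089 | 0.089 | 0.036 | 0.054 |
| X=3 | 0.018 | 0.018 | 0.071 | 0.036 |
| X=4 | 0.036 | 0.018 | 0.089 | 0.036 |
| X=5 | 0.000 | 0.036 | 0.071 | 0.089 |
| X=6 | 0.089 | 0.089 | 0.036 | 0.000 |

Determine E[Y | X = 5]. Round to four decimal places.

4.2704

P(X = 5) = 0.196.
Σ Y·P over the event = 3·(0.036) + 4·(0.071) + 5·(0.089) = 0.837.
E[Y | X = 5] = (0.837) / (0.196) = 4.2704.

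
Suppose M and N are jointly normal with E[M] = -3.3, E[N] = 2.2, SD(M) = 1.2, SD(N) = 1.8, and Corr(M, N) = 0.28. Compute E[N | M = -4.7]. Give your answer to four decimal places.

1.6120

The regression of N on M has slope ρ·σ_N/σ_M and passes through (μ_M, μ_N).
E[N | M=-4.7] = 2.2 + (0.28)·(1.8/1.2)·(-4.7 − (-3.3)) = 2.2 + (0.42)·(-1.4) = 1.6120.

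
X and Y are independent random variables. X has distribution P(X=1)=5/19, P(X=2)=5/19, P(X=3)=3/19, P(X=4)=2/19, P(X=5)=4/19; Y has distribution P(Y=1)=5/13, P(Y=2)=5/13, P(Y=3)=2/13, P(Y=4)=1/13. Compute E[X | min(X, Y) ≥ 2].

47/14

P(min(X, Y) ≥ 2) = 112/247.
Summing X·P(x,y) over outcomes with min(X, Y) ≥ 2 gives 376/247.
E[X | min(X, Y) ≥ 2] = (376/247) / (112/247) = 47/14.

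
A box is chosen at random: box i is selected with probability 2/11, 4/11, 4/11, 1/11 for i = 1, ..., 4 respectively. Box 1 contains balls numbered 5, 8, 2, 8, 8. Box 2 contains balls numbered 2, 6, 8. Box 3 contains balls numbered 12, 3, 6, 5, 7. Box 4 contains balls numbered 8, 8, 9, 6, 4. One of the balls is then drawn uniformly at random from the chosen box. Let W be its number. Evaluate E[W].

1007/165

E[W | box 1] = (5+8+2+8+8)/5 = 31/5.
E[W | box 2] = (2+6+8)/3 = 16/3.
E[W | box 3] = (12+3+6+5+7)/5 = 33/5.
E[W | box 4] = (8+8+9+6+4)/5 = 7.
E[W] = (2/11)·(31/5) + (4/11)·(16/3) + (4/11)·(33/5) + (1/11)·(7) = 1007/165.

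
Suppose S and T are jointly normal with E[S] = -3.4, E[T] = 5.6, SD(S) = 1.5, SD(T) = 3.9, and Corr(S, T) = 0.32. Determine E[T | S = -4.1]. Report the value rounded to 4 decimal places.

5.0176

The regression of T on S has slope ρ·σ_T/σ_S and passes through (μ_S, μ_T).
E[T | S=-4.1] = 5.6 + (0.32)·(3.9/1.5)·(-4.1 − (-3.4)) = 5.6 + (0.832)·(-0.7) = 5.0176.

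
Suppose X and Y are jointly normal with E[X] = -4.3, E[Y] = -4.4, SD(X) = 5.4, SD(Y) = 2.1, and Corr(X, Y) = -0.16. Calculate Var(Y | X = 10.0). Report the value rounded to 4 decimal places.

The conditional variance in a bivariate normal is σ_Y²(1 − ρ²), independent of x.
Var(Y | X=10.0) = (2.1)²·(1 − (-0.16)²) = 4.41·0.9744 = 4.2971.

4.2971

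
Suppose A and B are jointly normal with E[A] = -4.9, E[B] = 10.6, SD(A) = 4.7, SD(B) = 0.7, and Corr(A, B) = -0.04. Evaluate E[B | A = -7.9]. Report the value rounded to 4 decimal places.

10.6179

For a bivariate normal, E[B | A=x] = μ_B + ρ·(σ_B/σ_A)·(x − μ_A).
E[B | A=-7.9] = 10.6 + (-0.04)·(0.7/4.7)·(-7.9 − (-4.9)) = 10.6 + (-0.0059574)·(-3) = 10.6179.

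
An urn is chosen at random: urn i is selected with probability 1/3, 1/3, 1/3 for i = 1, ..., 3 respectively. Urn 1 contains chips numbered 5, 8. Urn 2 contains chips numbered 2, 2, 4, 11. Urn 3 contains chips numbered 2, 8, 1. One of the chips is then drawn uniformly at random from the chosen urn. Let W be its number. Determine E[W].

179/36

E[W | urn 1] = (5+8)/2 = 13/2.
E[W | urn 2] = (2+2+4+11)/4 = 19/4.
E[W | urn 3] = (2+8+1)/3 = 11/3.
By the law of total expectation,
E[W] = (1/3)·(13/2) + (1/3)·(19/4) + (1/3)·(11/3) = 179/36.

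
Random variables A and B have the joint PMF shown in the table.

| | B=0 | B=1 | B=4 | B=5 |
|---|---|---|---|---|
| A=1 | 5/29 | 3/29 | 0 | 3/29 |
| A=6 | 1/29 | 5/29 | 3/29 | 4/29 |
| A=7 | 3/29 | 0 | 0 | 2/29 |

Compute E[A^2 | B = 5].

P(B = 5) = 9/29.
Σ A^2·P over the event = 1·(3/29) + 36·(4/29) + 49·(2/29) = 245/29.
E[A^2 | B = 5] = (245/29) / (9/29) = 245/9.

245/9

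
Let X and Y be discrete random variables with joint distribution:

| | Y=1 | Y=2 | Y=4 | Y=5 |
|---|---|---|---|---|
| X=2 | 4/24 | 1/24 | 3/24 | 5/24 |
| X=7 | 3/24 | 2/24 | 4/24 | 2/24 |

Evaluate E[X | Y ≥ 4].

P(Y ≥ 4) = 7/12.
Σ X·P over the event = 2·(3/24) + 2·(5/24) + 7·(4/24) + 7·(2/24) = 29/12.
E[X | Y ≥ 4] = (29/12) / (7/12) = 29/7.

29/7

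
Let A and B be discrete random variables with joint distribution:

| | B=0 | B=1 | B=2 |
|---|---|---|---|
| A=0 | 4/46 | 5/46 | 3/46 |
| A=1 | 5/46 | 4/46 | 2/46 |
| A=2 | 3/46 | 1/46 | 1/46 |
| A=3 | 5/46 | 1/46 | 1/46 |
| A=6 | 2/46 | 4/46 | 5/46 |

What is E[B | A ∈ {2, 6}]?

17/16

P(A ∈ {2, 6}) = 8/23.
Σ B·P over the event = 0·(3/46) + 1·(1/46) + 2·(1/46) + 0·(2/46) + 1·(4/46) + 2·(5/46) = 17/46.
E[B | A ∈ {2, 6}] = (17/46) / (8/23) = 17/16.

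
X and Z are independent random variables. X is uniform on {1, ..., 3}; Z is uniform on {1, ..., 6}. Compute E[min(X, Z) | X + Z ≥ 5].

P(X + Z ≥ 5) = 2/3.
Summing min(X,Z)·P(x,y) over outcomes with X + Z ≥ 5 gives 25/18.
E[min(X, Z) | X + Z ≥ 5] = (25/18) / (2/3) = 25/12.

25/12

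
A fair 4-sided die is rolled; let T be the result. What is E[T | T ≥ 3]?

Given T ≥ 3, T is equally likely to be any of {3, 4}.
E[T | T ≥ 3] = (3 + 4) / 2 = 7/2.

7/2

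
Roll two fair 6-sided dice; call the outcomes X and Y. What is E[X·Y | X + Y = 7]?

28/3

P(X + Y = 7) = 1/6.
Summing XY·P(x,y) over outcomes with X + Y = 7 gives 14/9.
E[X·Y | X + Y = 7] = (14/9) / (1/6) = 28/3.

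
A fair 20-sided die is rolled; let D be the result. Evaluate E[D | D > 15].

Given D > 15, D is equally likely to be any of {16, 17, 18, 19, 20}.
E[D | D > 15] = (16 + 17 + 18 + 19 + 20) / 5 = 18.

18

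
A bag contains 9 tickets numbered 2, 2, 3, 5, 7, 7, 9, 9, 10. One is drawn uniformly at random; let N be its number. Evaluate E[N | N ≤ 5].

3

P(N ≤ 5) = 4/9.
Σ over the event: 2·2/9 + 3·1/9 + 5·1/9 = 4/3.
E[N | N ≤ 5] = (4/3) / (4/9) = 3.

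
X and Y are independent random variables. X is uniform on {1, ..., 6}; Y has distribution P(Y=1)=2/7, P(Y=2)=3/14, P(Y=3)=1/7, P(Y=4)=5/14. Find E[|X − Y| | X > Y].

P(X > Y) = 4/7.
Summing |X−Y|·P(x,y) over outcomes with X > Y gives 39/28.
E[|X − Y| | X > Y] = (39/28) / (4/7) = 39/16.

39/16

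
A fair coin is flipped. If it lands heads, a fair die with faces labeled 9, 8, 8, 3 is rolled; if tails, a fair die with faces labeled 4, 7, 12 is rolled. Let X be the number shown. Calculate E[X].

22/3

E[X | heads] = (9+8+8+3)/4 = 7.
E[X | tails] = (4+7+12)/3 = 23/3.
By the law of total expectation,
E[X] = (1/2)·(7) + (1/2)·(23/3) = 22/3.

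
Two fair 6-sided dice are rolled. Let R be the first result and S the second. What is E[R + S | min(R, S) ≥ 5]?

11

Outcomes with min(R, S) ≥ 5: (5,5), (5,6), (6,5), (6,6), each with probability 1/36.
E[R + S | min(R, S) ≥ 5] = (10 + 11 + 11 + 12) / 4 = 11.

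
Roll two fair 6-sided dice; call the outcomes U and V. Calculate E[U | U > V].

P(U > V) = 5/12.
Summing U·P(x,y) over outcomes with U > V gives 35/18.
E[U | U > V] = (35/18) / (5/12) = 14/3.

14/3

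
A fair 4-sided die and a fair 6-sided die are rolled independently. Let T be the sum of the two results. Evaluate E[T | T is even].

6

P(T is even) = 1/2.
Σ over the event: 2·1/24 + 4·1/8 + 6·1/6 + 8·1/8 + 10·1/24 = 3.
E[T | T is even] = (3) / (1/2) = 6.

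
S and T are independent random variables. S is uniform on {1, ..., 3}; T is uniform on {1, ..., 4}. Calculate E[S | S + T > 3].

20/9

Outcomes with S + T > 3: (1,3), (1,4), (2,2), (2,3), (2,4), (3,1), (3,2), (3,3), (3,4), each with probability 1/12.
E[S | S + T > 3] = (1 + 1 + 2 + 2 + 2 + 3 + 3 + 3 + 3) / 9 = 20/9.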